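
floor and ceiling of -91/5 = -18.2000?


-91/5 = -18.2000
floor = -19
ceil = -18

floor = -19, ceil = -18


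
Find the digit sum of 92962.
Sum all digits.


9 + 2 + 9 + 6 + 2 = 28


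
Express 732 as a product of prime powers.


732 / 2 = 366
366 / 2 = 183
183 / 3 = 61
61 / 61 = 1
732 = 2^2 × 3 × 61


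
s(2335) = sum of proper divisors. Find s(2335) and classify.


Proper divisors: 1, 5, 467
Sum = 1 + 5 + 467 = 473
473 < 2335 → deficient

s(2335) = 473 (deficient)


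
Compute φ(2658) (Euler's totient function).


2658 = 2 × 3 × 443
Prime factors: 2, 3, 443
φ(2658) = 2658 × (1-1/2) × (1-1/3) × (1-1/443)
= 2658 × 1/2 × 2/3 × 442/443 = 884

φ(2658) = 884


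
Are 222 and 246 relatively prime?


Euclidean algorithm:
246 = 1 * 222 + 24
222 = 9 * 24 + 6
24 = 4 * 6 + 0
GCD(222, 246) = 6

No, not coprime (GCD = 6)


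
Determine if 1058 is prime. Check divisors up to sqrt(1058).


1058 / 2 = 529 (exact division)
1058 is NOT prime.

No, 1058 is not prime


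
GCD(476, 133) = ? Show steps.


476 = 3 * 133 + 77
133 = 1 * 77 + 56
77 = 1 * 56 + 21
56 = 2 * 21 + 14
21 = 1 * 14 + 7
14 = 2 * 7 + 0
GCD = 7


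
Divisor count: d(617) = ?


617 = 617^1
d(617) = (1+1) = 2

2 divisors


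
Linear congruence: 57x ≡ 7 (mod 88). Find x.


GCD(57, 88) = 1, unique solution
a^(-1) mod 88 = 17
x = 17 * 7 mod 88 = 31

x ≡ 31 (mod 88)


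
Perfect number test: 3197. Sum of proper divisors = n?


Proper divisors of 3197: 1, 23, 139
Sum = 1 + 23 + 139 = 163

No, 3197 is not perfect (163 ≠ 3197)


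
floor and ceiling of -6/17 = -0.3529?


-6/17 = -0.3529
floor = -1
ceil = 0

floor = -1, ceil = 0


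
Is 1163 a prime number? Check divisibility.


Check divisors up to sqrt(1163) = 34.1028
No divisors found.
1163 is prime.

Yes, 1163 is prime


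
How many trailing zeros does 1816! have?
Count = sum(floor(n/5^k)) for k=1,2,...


floor(1816/5) = 363
floor(1816/25) = 72
floor(1816/125) = 14
floor(1816/625) = 2
Total = 451

451 trailing zeros


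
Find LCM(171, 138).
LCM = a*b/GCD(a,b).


GCD(171, 138) = 3
LCM = 171*138/3 = 23598/3 = 7866

LCM = 7866


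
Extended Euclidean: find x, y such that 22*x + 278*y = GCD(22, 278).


Tabular extended Euclidean (each row: r = 22*s + 278*t):
r=22, s=1, t=0
r=278, s=0, t=1
q=0: r=22, s=1, t=0   [22*(1) + 278*(0) = 22]
q=12: r=14, s=-12, t=1   [22*(-12) + 278*(1) = 14]
q=1: r=8, s=13, t=-1   [22*(13) + 278*(-1) = 8]
q=1: r=6, s=-25, t=2   [22*(-25) + 278*(2) = 6]
q=1: r=2, s=38, t=-3   [22*(38) + 278*(-3) = 2]
q=3: r=0, s=-139, t=11   [22*(-139) + 278*(11) = 0]
GCD = 2; from the row with r=2: x=38, y=-3
Check: 22*(38) + 278*(-3) = 836 - 834 = 2

GCD = 2, x = 38, y = -3


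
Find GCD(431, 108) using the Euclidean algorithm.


431 = 3 * 108 + 107
108 = 1 * 107 + 1
107 = 107 * 1 + 0
GCD = 1


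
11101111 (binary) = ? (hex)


11101111 (base 2) = 239 (decimal)
239 (decimal) = EF (base 16)


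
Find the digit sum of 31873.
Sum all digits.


3 + 1 + 8 + 7 + 3 = 22


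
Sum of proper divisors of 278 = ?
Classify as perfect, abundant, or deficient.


Proper divisors: 1, 2, 139
Sum = 1 + 2 + 139 = 142
142 < 278 → deficient

s(278) = 142 (deficient)


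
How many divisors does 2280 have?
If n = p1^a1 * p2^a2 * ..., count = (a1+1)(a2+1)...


2280 = 2^3 × 3^1 × 5^1 × 19^1
d(2280) = (3+1) × (1+1) × (1+1) × (1+1) = 32

32 divisors


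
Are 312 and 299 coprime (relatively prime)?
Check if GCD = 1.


Euclidean algorithm:
312 = 1 * 299 + 13
299 = 23 * 13 + 0
GCD(312, 299) = 13

No, not coprime (GCD = 13)


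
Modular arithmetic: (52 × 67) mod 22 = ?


52 × 67 = 3484
3484 mod 22 = 8


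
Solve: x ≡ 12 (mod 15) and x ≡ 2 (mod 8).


M = 15*8 = 120
M1 = M/15 = 8, M2 = M/8 = 15
M1^(-1) mod 15 = 2, M2^(-1) mod 8 = 7
x = 12*8*2 + 2*15*7 = 402
402 mod 120 = 42
Check: 42 mod 15 = 12 ✓, 42 mod 8 = 2 ✓

x ≡ 42 (mod 120)


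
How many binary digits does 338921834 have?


338921834 in base 2 = 10100001100111000100101101010
Number of digits = 29

29 digits (base 2)


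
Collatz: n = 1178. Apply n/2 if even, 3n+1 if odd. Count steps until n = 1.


1178 → 589 → 1768 → 884 → 442 → 221 → 664 → 332 → 166 → 83 → 250 → 125 → 376 → 188 → 94 → 47 → 142 → 71 → 214 → 107 → 322 → 161 → 484 → 242 → 121 → 364 → 182 → 91 → 274 → 137 → 412 → 206 → 103 → 310 → 155 → 466 → 233 → 700 → 350 → 175 → 526 → 263 → 790 → 395 → 1186 → 593 → 1780 → 890 → 445 → 1336 → 668 → 334 → 167 → 502 → 251 → 754 → 377 → 1132 → 566 → 283 → 850 → 425 → 1276 → 638 → 319 → 958 → 479 → 1438 → 719 → 2158 → 1079 → 3238 → 1619 → 4858 → 2429 → 7288 → 3644 → 1822 → 911 → 2734 → 1367 → 4102 → 2051 → 6154 → 3077 → 9232 → 4616 → 2308 → 1154 → 577 → 1732 → 866 → 433 → 1300 → 650 → 325 → 976 → 488 → 244 → 122 → 61 → 184 → 92 → 46 → 23 → 70 → 35 → 106 → 53 → 160 → 80 → 40 → 20 → 10 → 5 → 16 → 8 → 4 → 2 → 1
Total steps = 119

119 steps


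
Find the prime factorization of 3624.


3624 / 2 = 1812
1812 / 2 = 906
906 / 2 = 453
453 / 3 = 151
151 / 151 = 1
3624 = 2^3 × 3 × 151


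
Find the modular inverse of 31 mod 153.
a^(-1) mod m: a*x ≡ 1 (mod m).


Use the extended Euclidean algorithm on (153, 31); each row r = 153*s + 31*t:
r=153, s=1, t=0
r=31, s=0, t=1
q=4: r=29, s=1, t=-4   [153*(1) + 31*(-4) = 29]
q=1: r=2, s=-1, t=5   [153*(-1) + 31*(5) = 2]
q=14: r=1, s=15, t=-74   [153*(15) + 31*(-74) = 1]
q=2: r=0, s=-31, t=153   [153*(-31) + 31*(153) = 0]
GCD = 1 with t = -74, so 31*(-74) ≡ 1 (mod 153)
Inverse = -74 mod 153 = 79
Check: 31 * 79 = 2449 ≡ 1 (mod 153)

31^(-1) ≡ 79 (mod 153)


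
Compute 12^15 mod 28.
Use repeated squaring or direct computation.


12^1 mod 28 = 12
12^2 mod 28 = 4
12^3 mod 28 = 20
12^4 mod 28 = 16
12^5 mod 28 = 24
12^6 mod 28 = 8
12^7 mod 28 = 12
12^8 mod 28 = 4
12^9 mod 28 = 20
12^10 mod 28 = 16
12^11 mod 28 = 24
12^12 mod 28 = 8
12^13 mod 28 = 12
12^14 mod 28 = 4
12^15 mod 28 = 20


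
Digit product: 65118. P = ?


6 × 5 × 1 × 1 × 8 = 240


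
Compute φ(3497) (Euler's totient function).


3497 = 13 × 269
Prime factors: 13, 269
φ(3497) = 3497 × (1-1/13) × (1-1/269)
= 3497 × 12/13 × 268/269 = 3216

φ(3497) = 3216


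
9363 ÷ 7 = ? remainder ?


9363 = 7 * 1337 + 4
Check: 9359 + 4 = 9363

q = 1337, r = 4


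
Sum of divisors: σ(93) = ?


Divisors of 93: 1, 3, 31, 93
Sum = 1 + 3 + 31 + 93 = 128

σ(93) = 128


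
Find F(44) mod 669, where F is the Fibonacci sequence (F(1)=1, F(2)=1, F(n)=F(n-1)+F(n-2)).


F(k) mod 669 for k=1..44:
1, 1, 2, 3, 5, 8, 13, 21, 34, 55, 89, 144, 233, 377, 610, 318, 259, 577, 167, 75, 242, 317, 559, 207, 97, 304, 401, 36, 437, 473, 241, 45, 286, 331, 617, 279, 227, 506, 64, 570, 634, 535, 500, 366
F(44) mod 669 = 366


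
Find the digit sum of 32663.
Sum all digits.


3 + 2 + 6 + 6 + 3 = 20


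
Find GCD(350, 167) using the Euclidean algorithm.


350 = 2 * 167 + 16
167 = 10 * 16 + 7
16 = 2 * 7 + 2
7 = 3 * 2 + 1
2 = 2 * 1 + 0
GCD = 1


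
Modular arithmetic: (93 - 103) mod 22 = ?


93 - 103 = -10
-10 mod 22 = 12


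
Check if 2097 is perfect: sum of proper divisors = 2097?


Proper divisors of 2097: 1, 3, 9, 233, 699
Sum = 1 + 3 + 9 + 233 + 699 = 945

No, 2097 is not perfect (945 ≠ 2097)


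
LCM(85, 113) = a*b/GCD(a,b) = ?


GCD(85, 113) = 1
LCM = 85*113/1 = 9605/1 = 9605

LCM = 9605


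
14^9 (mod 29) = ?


14^1 mod 29 = 14
14^2 mod 29 = 22
14^3 mod 29 = 18
14^4 mod 29 = 20
14^5 mod 29 = 19
14^6 mod 29 = 5
14^7 mod 29 = 12
14^8 mod 29 = 23
14^9 mod 29 = 3


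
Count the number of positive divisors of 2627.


2627 = 37^1 × 71^1
d(2627) = (1+1) × (1+1) = 4

4 divisors


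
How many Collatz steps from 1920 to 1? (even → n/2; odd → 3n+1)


1920 → 960 → 480 → 240 → 120 → 60 → 30 → 15 → 46 → 23 → 70 → 35 → 106 → 53 → 160 → 80 → 40 → 20 → 10 → 5 → 16 → 8 → 4 → 2 → 1
Total steps = 24

24 steps


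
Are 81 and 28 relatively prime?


Euclidean algorithm:
81 = 2 * 28 + 25
28 = 1 * 25 + 3
25 = 8 * 3 + 1
3 = 3 * 1 + 0
GCD(81, 28) = 1

Yes, coprime (GCD = 1)


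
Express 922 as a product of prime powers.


922 / 2 = 461
461 / 461 = 1
922 = 2 × 461


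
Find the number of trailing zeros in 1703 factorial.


floor(1703/5) = 340
floor(1703/25) = 68
floor(1703/125) = 13
floor(1703/625) = 2
Total = 423

423 trailing zeros


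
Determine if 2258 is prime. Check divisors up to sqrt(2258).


2258 / 2 = 1129 (exact division)
2258 is NOT prime.

No, 2258 is not prime


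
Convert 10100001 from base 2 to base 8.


10100001 (base 2) = 161 (decimal)
161 (decimal) = 241 (base 8)


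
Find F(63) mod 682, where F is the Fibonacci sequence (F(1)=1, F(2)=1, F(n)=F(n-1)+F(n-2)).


F(k) mod 682 for k=1..63:
1, 1, 2, 3, 5, 8, 13, 21, 34, 55, 89, 144, 233, 377, 610, 305, 233, 538, 89, 627, 34, 661, 13, 674, 5, 679, 2, 681, 1, 0, 1, 1, 2, 3, 5, 8, 13, 21, 34, 55, 89, 144, 233, 377, 610, 305, 233, 538, 89, 627, 34, 661, 13, 674, 5, 679, 2, 681, 1, 0, 1, 1, 2
F(63) mod 682 = 2


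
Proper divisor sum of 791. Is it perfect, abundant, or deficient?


Proper divisors: 1, 7, 113
Sum = 1 + 7 + 113 = 121
121 < 791 → deficient

s(791) = 121 (deficient)


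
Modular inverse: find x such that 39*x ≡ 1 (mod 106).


Use the extended Euclidean algorithm on (106, 39); each row r = 106*s + 39*t:
r=106, s=1, t=0
r=39, s=0, t=1
q=2: r=28, s=1, t=-2   [106*(1) + 39*(-2) = 28]
q=1: r=11, s=-1, t=3   [106*(-1) + 39*(3) = 11]
q=2: r=6, s=3, t=-8   [106*(3) + 39*(-8) = 6]
q=1: r=5, s=-4, t=11   [106*(-4) + 39*(11) = 5]
q=1: r=1, s=7, t=-19   [106*(7) + 39*(-19) = 1]
q=5: r=0, s=-39, t=106   [106*(-39) + 39*(106) = 0]
GCD = 1 with t = -19, so 39*(-19) ≡ 1 (mod 106)
Inverse = -19 mod 106 = 87
Check: 39 * 87 = 3393 ≡ 1 (mod 106)

39^(-1) ≡ 87 (mod 106)


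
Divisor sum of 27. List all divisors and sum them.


Divisors of 27: 1, 3, 9, 27
Sum = 1 + 3 + 9 + 27 = 40

σ(27) = 40


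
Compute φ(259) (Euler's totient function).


259 = 7 × 37
Prime factors: 7, 37
φ(259) = 259 × (1-1/7) × (1-1/37)
= 259 × 6/7 × 36/37 = 216

φ(259) = 216


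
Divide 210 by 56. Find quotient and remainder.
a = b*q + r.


210 = 56 * 3 + 42
Check: 168 + 42 = 210

q = 3, r = 42


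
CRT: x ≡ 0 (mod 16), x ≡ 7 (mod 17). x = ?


M = 16*17 = 272
M1 = M/16 = 17, M2 = M/17 = 16
M1^(-1) mod 16 = 1, M2^(-1) mod 17 = 16
x = 0*17*1 + 7*16*16 = 1792
1792 mod 272 = 160
Check: 160 mod 16 = 0 ✓, 160 mod 17 = 7 ✓

x ≡ 160 (mod 272)


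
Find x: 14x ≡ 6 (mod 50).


GCD(14, 50) = 2 divides 6
Divide: 7x ≡ 3 (mod 25)
x ≡ 4 (mod 25)


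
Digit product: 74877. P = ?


7 × 4 × 8 × 7 × 7 = 10976


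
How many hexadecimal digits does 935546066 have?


935546066 in base 16 = 37C34CD2
Number of digits = 8

8 digits (base 16)


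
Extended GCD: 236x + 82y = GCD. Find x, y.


Tabular extended Euclidean (each row: r = 236*s + 82*t):
r=236, s=1, t=0
r=82, s=0, t=1
q=2: r=72, s=1, t=-2   [236*(1) + 82*(-2) = 72]
q=1: r=10, s=-1, t=3   [236*(-1) + 82*(3) = 10]
q=7: r=2, s=8, t=-23   [236*(8) + 82*(-23) = 2]
q=5: r=0, s=-41, t=118   [236*(-41) + 82*(118) = 0]
GCD = 2; from the row with r=2: x=8, y=-23
Check: 236*(8) + 82*(-23) = 1888 - 1886 = 2

GCD = 2, x = 8, y = -23


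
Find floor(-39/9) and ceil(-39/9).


-39/9 = -4.3333
floor = -5
ceil = -4

floor = -5, ceil = -4


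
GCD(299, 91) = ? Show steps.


299 = 3 * 91 + 26
91 = 3 * 26 + 13
26 = 2 * 13 + 0
GCD = 13


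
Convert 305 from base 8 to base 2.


305 (base 8) = 197 (decimal)
197 (decimal) = 11000101 (base 2)


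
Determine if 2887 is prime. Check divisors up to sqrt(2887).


Check divisors up to sqrt(2887) = 53.7308
No divisors found.
2887 is prime.

Yes, 2887 is prime


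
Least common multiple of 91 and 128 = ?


GCD(91, 128) = 1
LCM = 91*128/1 = 11648/1 = 11648

LCM = 11648


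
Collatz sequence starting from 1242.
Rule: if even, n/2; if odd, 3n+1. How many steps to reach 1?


1242 → 621 → 1864 → 932 → 466 → 233 → 700 → 350 → 175 → 526 → 263 → 790 → 395 → 1186 → 593 → 1780 → 890 → 445 → 1336 → 668 → 334 → 167 → 502 → 251 → 754 → 377 → 1132 → 566 → 283 → 850 → 425 → 1276 → 638 → 319 → 958 → 479 → 1438 → 719 → 2158 → 1079 → 3238 → 1619 → 4858 → 2429 → 7288 → 3644 → 1822 → 911 → 2734 → 1367 → 4102 → 2051 → 6154 → 3077 → 9232 → 4616 → 2308 → 1154 → 577 → 1732 → 866 → 433 → 1300 → 650 → 325 → 976 → 488 → 244 → 122 → 61 → 184 → 92 → 46 → 23 → 70 → 35 → 106 → 53 → 160 → 80 → 40 → 20 → 10 → 5 → 16 → 8 → 4 → 2 → 1
Total steps = 88

88 steps


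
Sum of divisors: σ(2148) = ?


Divisors of 2148: 1, 2, 3, 4, 6, 12, 179, 358, 537, 716, 1074, 2148
Sum = 1 + 2 + 3 + 4 + 6 + 12 + 179 + 358 + 537 + 716 + 1074 + 2148 = 5040

σ(2148) = 5040


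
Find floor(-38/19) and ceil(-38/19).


-38/19 = -2.0000
floor = -2
ceil = -2

floor = -2, ceil = -2


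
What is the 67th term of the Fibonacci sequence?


Sequence: 1, 1, 2, 3, 5, 8, 13, 21, 34, 55, 89, 144, 233, 377, 610, 987, 1597, 2584, 4181, 6765, 10946, 17711, 28657, 46368, 75025, 121393, 196418, 317811, 514229, 832040, 1346269, 2178309, 3524578, 5702887, 9227465, 14930352, 24157817, 39088169, 63245986, 102334155, 165580141, 267914296, 433494437, 701408733, 1134903170, 1836311903, 2971215073, 4807526976, 7778742049, 12586269025, 20365011074, 32951280099, 53316291173, 86267571272, 139583862445, 225851433717, 365435296162, 591286729879, 956722026041, 1548008755920, 2504730781961, 4052739537881, 6557470319842, 10610209857723, 17167680177565, 27777890035288, 44945570212853
F(67) = 44945570212853


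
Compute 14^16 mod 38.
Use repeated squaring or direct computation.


14^1 mod 38 = 14
14^2 mod 38 = 6
14^3 mod 38 = 8
14^4 mod 38 = 36
14^5 mod 38 = 10
14^6 mod 38 = 26
14^7 mod 38 = 22
14^8 mod 38 = 4
14^9 mod 38 = 18
14^10 mod 38 = 24
14^11 mod 38 = 32
14^12 mod 38 = 30
14^13 mod 38 = 2
14^14 mod 38 = 28
14^15 mod 38 = 12
14^16 mod 38 = 16


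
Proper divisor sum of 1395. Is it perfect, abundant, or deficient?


Proper divisors: 1, 3, 5, 9, 15, 31, 45, 93, 155, 279, 465
Sum = 1 + 3 + 5 + 9 + 15 + 31 + 45 + 93 + 155 + 279 + 465 = 1101
1101 < 1395 → deficient

s(1395) = 1101 (deficient)


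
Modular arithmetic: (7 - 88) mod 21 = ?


7 - 88 = -81
-81 mod 21 = 3


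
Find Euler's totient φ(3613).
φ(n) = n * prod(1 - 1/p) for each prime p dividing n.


3613 = 3613
Prime factors: 3613
φ(3613) = 3613 × (1-1/3613)
= 3613 × 3612/3613 = 3612

φ(3613) = 3612


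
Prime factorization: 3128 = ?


3128 / 2 = 1564
1564 / 2 = 782
782 / 2 = 391
391 / 17 = 23
23 / 23 = 1
3128 = 2^3 × 17 × 23


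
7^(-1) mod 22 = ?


Use the extended Euclidean algorithm on (22, 7); each row r = 22*s + 7*t:
r=22, s=1, t=0
r=7, s=0, t=1
q=3: r=1, s=1, t=-3   [22*(1) + 7*(-3) = 1]
q=7: r=0, s=-7, t=22   [22*(-7) + 7*(22) = 0]
GCD = 1 with t = -3, so 7*(-3) ≡ 1 (mod 22)
Inverse = -3 mod 22 = 19
Check: 7 * 19 = 133 ≡ 1 (mod 22)

7^(-1) ≡ 19 (mod 22)


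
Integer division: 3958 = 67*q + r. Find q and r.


3958 = 67 * 59 + 5
Check: 3953 + 5 = 3958

q = 59, r = 5


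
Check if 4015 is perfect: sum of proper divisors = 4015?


Proper divisors of 4015: 1, 5, 11, 55, 73, 365, 803
Sum = 1 + 5 + 11 + 55 + 73 + 365 + 803 = 1313

No, 4015 is not perfect (1313 ≠ 4015)


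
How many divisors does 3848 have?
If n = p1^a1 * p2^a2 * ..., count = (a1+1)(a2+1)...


3848 = 2^3 × 13^1 × 37^1
d(3848) = (3+1) × (1+1) × (1+1) = 16

16 divisors


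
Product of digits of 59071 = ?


5 × 9 × 0 × 7 × 1 = 0


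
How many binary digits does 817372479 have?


817372479 in base 2 = 110000101110000001110100111111
Number of digits = 30

30 digits (base 2)


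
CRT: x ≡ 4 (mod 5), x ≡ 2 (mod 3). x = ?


M = 5*3 = 15
M1 = M/5 = 3, M2 = M/3 = 5
M1^(-1) mod 5 = 2, M2^(-1) mod 3 = 2
x = 4*3*2 + 2*5*2 = 44
44 mod 15 = 14
Check: 14 mod 5 = 4 ✓, 14 mod 3 = 2 ✓

x ≡ 14 (mod 15)


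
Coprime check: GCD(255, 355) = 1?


Euclidean algorithm:
355 = 1 * 255 + 100
255 = 2 * 100 + 55
100 = 1 * 55 + 45
55 = 1 * 45 + 10
45 = 4 * 10 + 5
10 = 2 * 5 + 0
GCD(255, 355) = 5

No, not coprime (GCD = 5)


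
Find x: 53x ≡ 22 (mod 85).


GCD(53, 85) = 1, unique solution
a^(-1) mod 85 = 77
x = 77 * 22 mod 85 = 79

x ≡ 79 (mod 85)


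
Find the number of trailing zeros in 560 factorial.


floor(560/5) = 112
floor(560/25) = 22
floor(560/125) = 4
Total = 138

138 trailing zeros


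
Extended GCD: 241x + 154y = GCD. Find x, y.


Tabular extended Euclidean (each row: r = 241*s + 154*t):
r=241, s=1, t=0
r=154, s=0, t=1
q=1: r=87, s=1, t=-1   [241*(1) + 154*(-1) = 87]
q=1: r=67, s=-1, t=2   [241*(-1) + 154*(2) = 67]
q=1: r=20, s=2, t=-3   [241*(2) + 154*(-3) = 20]
q=3: r=7, s=-7, t=11   [241*(-7) + 154*(11) = 7]
q=2: r=6, s=16, t=-25   [241*(16) + 154*(-25) = 6]
q=1: r=1, s=-23, t=36   [241*(-23) + 154*(36) = 1]
q=6: r=0, s=154, t=-241   [241*(154) + 154*(-241) = 0]
GCD = 1; from the row with r=1: x=-23, y=36
Check: 241*(-23) + 154*(36) = -5543 + 5544 = 1

GCD = 1, x = -23, y = 36


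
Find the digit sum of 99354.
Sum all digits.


9 + 9 + 3 + 5 + 4 = 30


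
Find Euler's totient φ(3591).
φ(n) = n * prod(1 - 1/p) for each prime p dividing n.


3591 = 3^3 × 7 × 19
Prime factors: 3, 7, 19
φ(3591) = 3591 × (1-1/3) × (1-1/7) × (1-1/19)
= 3591 × 2/3 × 6/7 × 18/19 = 1944

φ(3591) = 1944


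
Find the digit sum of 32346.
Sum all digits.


3 + 2 + 3 + 4 + 6 = 18


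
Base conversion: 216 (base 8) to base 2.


216 (base 8) = 142 (decimal)
142 (decimal) = 10001110 (base 2)


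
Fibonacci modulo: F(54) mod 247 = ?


F(k) mod 247 for k=1..54:
1, 1, 2, 3, 5, 8, 13, 21, 34, 55, 89, 144, 233, 130, 116, 246, 115, 114, 229, 96, 78, 174, 5, 179, 184, 116, 53, 169, 222, 144, 119, 16, 135, 151, 39, 190, 229, 172, 154, 79, 233, 65, 51, 116, 167, 36, 203, 239, 195, 187, 135, 75, 210, 38
F(54) mod 247 = 38


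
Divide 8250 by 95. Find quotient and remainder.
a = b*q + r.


8250 = 95 * 86 + 80
Check: 8170 + 80 = 8250

q = 86, r = 80


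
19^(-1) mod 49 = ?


Use the extended Euclidean algorithm on (49, 19); each row r = 49*s + 19*t:
r=49, s=1, t=0
r=19, s=0, t=1
q=2: r=11, s=1, t=-2   [49*(1) + 19*(-2) = 11]
q=1: r=8, s=-1, t=3   [49*(-1) + 19*(3) = 8]
q=1: r=3, s=2, t=-5   [49*(2) + 19*(-5) = 3]
q=2: r=2, s=-5, t=13   [49*(-5) + 19*(13) = 2]
q=1: r=1, s=7, t=-18   [49*(7) + 19*(-18) = 1]
q=2: r=0, s=-19, t=49   [49*(-19) + 19*(49) = 0]
GCD = 1 with t = -18, so 19*(-18) ≡ 1 (mod 49)
Inverse = -18 mod 49 = 31
Check: 19 * 31 = 589 ≡ 1 (mod 49)

19^(-1) ≡ 31 (mod 49)


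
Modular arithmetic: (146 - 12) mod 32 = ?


146 - 12 = 134
134 mod 32 = 6


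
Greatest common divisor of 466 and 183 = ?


466 = 2 * 183 + 100
183 = 1 * 100 + 83
100 = 1 * 83 + 17
83 = 4 * 17 + 15
17 = 1 * 15 + 2
15 = 7 * 2 + 1
2 = 2 * 1 + 0
GCD = 1


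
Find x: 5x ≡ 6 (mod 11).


GCD(5, 11) = 1, unique solution
a^(-1) mod 11 = 9
x = 9 * 6 mod 11 = 10

x ≡ 10 (mod 11)


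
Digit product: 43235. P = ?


4 × 3 × 2 × 3 × 5 = 360


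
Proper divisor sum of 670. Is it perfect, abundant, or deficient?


Proper divisors: 1, 2, 5, 10, 67, 134, 335
Sum = 1 + 2 + 5 + 10 + 67 + 134 + 335 = 554
554 < 670 → deficient

s(670) = 554 (deficient)


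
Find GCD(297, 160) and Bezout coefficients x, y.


Tabular extended Euclidean (each row: r = 297*s + 160*t):
r=297, s=1, t=0
r=160, s=0, t=1
q=1: r=137, s=1, t=-1   [297*(1) + 160*(-1) = 137]
q=1: r=23, s=-1, t=2   [297*(-1) + 160*(2) = 23]
q=5: r=22, s=6, t=-11   [297*(6) + 160*(-11) = 22]
q=1: r=1, s=-7, t=13   [297*(-7) + 160*(13) = 1]
q=22: r=0, s=160, t=-297   [297*(160) + 160*(-297) = 0]
GCD = 1; from the row with r=1: x=-7, y=13
Check: 297*(-7) + 160*(13) = -2079 + 2080 = 1

GCD = 1, x = -7, y = 13


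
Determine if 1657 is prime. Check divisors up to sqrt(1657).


Check divisors up to sqrt(1657) = 40.7063
No divisors found.
1657 is prime.

Yes, 1657 is prime


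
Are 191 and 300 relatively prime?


Euclidean algorithm:
300 = 1 * 191 + 109
191 = 1 * 109 + 82
109 = 1 * 82 + 27
82 = 3 * 27 + 1
27 = 27 * 1 + 0
GCD(191, 300) = 1

Yes, coprime (GCD = 1)


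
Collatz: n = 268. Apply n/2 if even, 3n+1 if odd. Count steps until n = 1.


268 → 134 → 67 → 202 → 101 → 304 → 152 → 76 → 38 → 19 → 58 → 29 → 88 → 44 → 22 → 11 → 34 → 17 → 52 → 26 → 13 → 40 → 20 → 10 → 5 → 16 → 8 → 4 → 2 → 1
Total steps = 29

29 steps


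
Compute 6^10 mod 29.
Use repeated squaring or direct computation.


6^1 mod 29 = 6
6^2 mod 29 = 7
6^3 mod 29 = 13
6^4 mod 29 = 20
6^5 mod 29 = 4
6^6 mod 29 = 24
6^7 mod 29 = 28
6^8 mod 29 = 23
6^9 mod 29 = 22
6^10 mod 29 = 16


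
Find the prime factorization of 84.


84 / 2 = 42
42 / 2 = 21
21 / 3 = 7
7 / 7 = 1
84 = 2^2 × 3 × 7


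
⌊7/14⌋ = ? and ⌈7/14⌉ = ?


7/14 = 0.5000
floor = 0
ceil = 1

floor = 0, ceil = 1


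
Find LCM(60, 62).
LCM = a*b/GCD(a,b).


GCD(60, 62) = 2
LCM = 60*62/2 = 3720/2 = 1860

LCM = 1860


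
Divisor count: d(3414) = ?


3414 = 2^1 × 3^1 × 569^1
d(3414) = (1+1) × (1+1) × (1+1) = 8

8 divisors


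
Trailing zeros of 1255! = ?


floor(1255/5) = 251
floor(1255/25) = 50
floor(1255/125) = 10
floor(1255/625) = 2
Total = 313

313 trailing zeros


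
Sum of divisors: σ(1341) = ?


Divisors of 1341: 1, 3, 9, 149, 447, 1341
Sum = 1 + 3 + 9 + 149 + 447 + 1341 = 1950

σ(1341) = 1950


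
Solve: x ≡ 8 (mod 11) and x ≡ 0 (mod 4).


M = 11*4 = 44
M1 = M/11 = 4, M2 = M/4 = 11
M1^(-1) mod 11 = 3, M2^(-1) mod 4 = 3
x = 8*4*3 + 0*11*3 = 96
96 mod 44 = 8
Check: 8 mod 11 = 8 ✓, 8 mod 4 = 0 ✓

x ≡ 8 (mod 44)


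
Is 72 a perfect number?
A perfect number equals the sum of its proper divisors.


Proper divisors of 72: 1, 2, 3, 4, 6, 8, 9, 12, 18, 24, 36
Sum = 1 + 2 + 3 + 4 + 6 + 8 + 9 + 12 + 18 + 24 + 36 = 123

No, 72 is not perfect (123 ≠ 72)


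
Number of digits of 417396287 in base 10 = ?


417396287 has 9 digits in base 10
floor(log10(417396287)) + 1 = floor(8.6205) + 1 = 9

9 digits (base 10)


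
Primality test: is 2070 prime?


2070 / 2 = 1035 (exact division)
2070 is NOT prime.

No, 2070 is not prime


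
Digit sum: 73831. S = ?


7 + 3 + 8 + 3 + 1 = 22


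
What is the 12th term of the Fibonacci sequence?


Sequence: 1, 1, 2, 3, 5, 8, 13, 21, 34, 55, 89, 144
F(12) = 144


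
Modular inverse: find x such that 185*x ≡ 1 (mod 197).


Use the extended Euclidean algorithm on (197, 185); each row r = 197*s + 185*t:
r=197, s=1, t=0
r=185, s=0, t=1
q=1: r=12, s=1, t=-1   [197*(1) + 185*(-1) = 12]
q=15: r=5, s=-15, t=16   [197*(-15) + 185*(16) = 5]
q=2: r=2, s=31, t=-33   [197*(31) + 185*(-33) = 2]
q=2: r=1, s=-77, t=82   [197*(-77) + 185*(82) = 1]
q=2: r=0, s=185, t=-197   [197*(185) + 185*(-197) = 0]
GCD = 1 with t = 82, so 185*(82) ≡ 1 (mod 197)
Inverse = 82 mod 197 = 82
Check: 185 * 82 = 15170 ≡ 1 (mod 197)

185^(-1) ≡ 82 (mod 197)


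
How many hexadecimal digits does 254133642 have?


254133642 in base 16 = F25C58A
Number of digits = 7

7 digits (base 16)


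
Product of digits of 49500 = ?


4 × 9 × 5 × 0 × 0 = 0


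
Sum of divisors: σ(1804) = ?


Divisors of 1804: 1, 2, 4, 11, 22, 41, 44, 82, 164, 451, 902, 1804
Sum = 1 + 2 + 4 + 11 + 22 + 41 + 44 + 82 + 164 + 451 + 902 + 1804 = 3528

σ(1804) = 3528


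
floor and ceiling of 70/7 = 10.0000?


70/7 = 10.0000
floor = 10
ceil = 10

floor = 10, ceil = 10


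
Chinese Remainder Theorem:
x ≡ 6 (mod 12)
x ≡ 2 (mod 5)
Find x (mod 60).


M = 12*5 = 60
M1 = M/12 = 5, M2 = M/5 = 12
M1^(-1) mod 12 = 5, M2^(-1) mod 5 = 3
x = 6*5*5 + 2*12*3 = 222
222 mod 60 = 42
Check: 42 mod 12 = 6 ✓, 42 mod 5 = 2 ✓

x ≡ 42 (mod 60)


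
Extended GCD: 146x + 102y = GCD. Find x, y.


Tabular extended Euclidean (each row: r = 146*s + 102*t):
r=146, s=1, t=0
r=102, s=0, t=1
q=1: r=44, s=1, t=-1   [146*(1) + 102*(-1) = 44]
q=2: r=14, s=-2, t=3   [146*(-2) + 102*(3) = 14]
q=3: r=2, s=7, t=-10   [146*(7) + 102*(-10) = 2]
q=7: r=0, s=-51, t=73   [146*(-51) + 102*(73) = 0]
GCD = 2; from the row with r=2: x=7, y=-10
Check: 146*(7) + 102*(-10) = 1022 - 1020 = 2

GCD = 2, x = 7, y = -10


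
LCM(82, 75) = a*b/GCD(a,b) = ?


GCD(82, 75) = 1
LCM = 82*75/1 = 6150/1 = 6150

LCM = 6150


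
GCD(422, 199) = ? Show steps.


422 = 2 * 199 + 24
199 = 8 * 24 + 7
24 = 3 * 7 + 3
7 = 2 * 3 + 1
3 = 3 * 1 + 0
GCD = 1


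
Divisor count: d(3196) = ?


3196 = 2^2 × 17^1 × 47^1
d(3196) = (2+1) × (1+1) × (1+1) = 12

12 divisors


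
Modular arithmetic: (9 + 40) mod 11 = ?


9 + 40 = 49
49 mod 11 = 5


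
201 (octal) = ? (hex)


201 (base 8) = 129 (decimal)
129 (decimal) = 81 (base 16)


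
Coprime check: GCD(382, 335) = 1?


Euclidean algorithm:
382 = 1 * 335 + 47
335 = 7 * 47 + 6
47 = 7 * 6 + 5
6 = 1 * 5 + 1
5 = 5 * 1 + 0
GCD(382, 335) = 1

Yes, coprime (GCD = 1)


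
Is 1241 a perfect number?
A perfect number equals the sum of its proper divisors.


Proper divisors of 1241: 1, 17, 73
Sum = 1 + 17 + 73 = 91

No, 1241 is not perfect (91 ≠ 1241)


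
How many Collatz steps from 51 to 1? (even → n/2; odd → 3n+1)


51 → 154 → 77 → 232 → 116 → 58 → 29 → 88 → 44 → 22 → 11 → 34 → 17 → 52 → 26 → 13 → 40 → 20 → 10 → 5 → 16 → 8 → 4 → 2 → 1
Total steps = 24

24 steps


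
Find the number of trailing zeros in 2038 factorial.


floor(2038/5) = 407
floor(2038/25) = 81
floor(2038/125) = 16
floor(2038/625) = 3
Total = 507

507 trailing zeros


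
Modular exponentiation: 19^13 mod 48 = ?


19^1 mod 48 = 19
19^2 mod 48 = 25
19^3 mod 48 = 43
19^4 mod 48 = 1
19^5 mod 48 = 19
19^6 mod 48 = 25
19^7 mod 48 = 43
19^8 mod 48 = 1
19^9 mod 48 = 19
19^10 mod 48 = 25
19^11 mod 48 = 43
19^12 mod 48 = 1
19^13 mod 48 = 19


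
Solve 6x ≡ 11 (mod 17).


GCD(6, 17) = 1, unique solution
a^(-1) mod 17 = 3
x = 3 * 11 mod 17 = 16

x ≡ 16 (mod 17)


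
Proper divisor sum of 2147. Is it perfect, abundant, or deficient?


Proper divisors: 1, 19, 113
Sum = 1 + 19 + 113 = 133
133 < 2147 → deficient

s(2147) = 133 (deficient)


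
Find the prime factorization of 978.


978 / 2 = 489
489 / 3 = 163
163 / 163 = 1
978 = 2 × 3 × 163


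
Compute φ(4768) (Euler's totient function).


4768 = 2^5 × 149
Prime factors: 2, 149
φ(4768) = 4768 × (1-1/2) × (1-1/149)
= 4768 × 1/2 × 148/149 = 2368

φ(4768) = 2368


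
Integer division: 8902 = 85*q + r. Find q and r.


8902 = 85 * 104 + 62
Check: 8840 + 62 = 8902

q = 104, r = 62


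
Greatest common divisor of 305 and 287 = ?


305 = 1 * 287 + 18
287 = 15 * 18 + 17
18 = 1 * 17 + 1
17 = 17 * 1 + 0
GCD = 1


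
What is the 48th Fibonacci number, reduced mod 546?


F(k) mod 546 for k=1..48:
1, 1, 2, 3, 5, 8, 13, 21, 34, 55, 89, 144, 233, 377, 64, 441, 505, 400, 359, 213, 26, 239, 265, 504, 223, 181, 404, 39, 443, 482, 379, 315, 148, 463, 65, 528, 47, 29, 76, 105, 181, 286, 467, 207, 128, 335, 463, 252
F(48) mod 546 = 252


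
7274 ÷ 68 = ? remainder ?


7274 = 68 * 106 + 66
Check: 7208 + 66 = 7274

q = 106, r = 66


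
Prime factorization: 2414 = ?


2414 / 2 = 1207
1207 / 17 = 71
71 / 71 = 1
2414 = 2 × 17 × 71


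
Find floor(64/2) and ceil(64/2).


64/2 = 32.0000
floor = 32
ceil = 32

floor = 32, ceil = 32


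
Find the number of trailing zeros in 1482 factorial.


floor(1482/5) = 296
floor(1482/25) = 59
floor(1482/125) = 11
floor(1482/625) = 2
Total = 368

368 trailing zeros


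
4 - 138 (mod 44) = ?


4 - 138 = -134
-134 mod 44 = 42


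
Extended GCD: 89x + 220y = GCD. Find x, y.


Tabular extended Euclidean (each row: r = 89*s + 220*t):
r=89, s=1, t=0
r=220, s=0, t=1
q=0: r=89, s=1, t=0   [89*(1) + 220*(0) = 89]
q=2: r=42, s=-2, t=1   [89*(-2) + 220*(1) = 42]
q=2: r=5, s=5, t=-2   [89*(5) + 220*(-2) = 5]
q=8: r=2, s=-42, t=17   [89*(-42) + 220*(17) = 2]
q=2: r=1, s=89, t=-36   [89*(89) + 220*(-36) = 1]
q=2: r=0, s=-220, t=89   [89*(-220) + 220*(89) = 0]
GCD = 1; from the row with r=1: x=89, y=-36
Check: 89*(89) + 220*(-36) = 7921 - 7920 = 1

GCD = 1, x = 89, y = -36


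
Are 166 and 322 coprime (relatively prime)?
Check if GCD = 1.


Euclidean algorithm:
322 = 1 * 166 + 156
166 = 1 * 156 + 10
156 = 15 * 10 + 6
10 = 1 * 6 + 4
6 = 1 * 4 + 2
4 = 2 * 2 + 0
GCD(166, 322) = 2

No, not coprime (GCD = 2)


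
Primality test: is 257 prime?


Check divisors up to sqrt(257) = 16.0312
No divisors found.
257 is prime.

Yes, 257 is prime


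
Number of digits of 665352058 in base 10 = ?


665352058 has 9 digits in base 10
floor(log10(665352058)) + 1 = floor(8.8231) + 1 = 9

9 digits (base 10)


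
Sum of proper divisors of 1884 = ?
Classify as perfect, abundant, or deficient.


Proper divisors: 1, 2, 3, 4, 6, 12, 157, 314, 471, 628, 942
Sum = 1 + 2 + 3 + 4 + 6 + 12 + 157 + 314 + 471 + 628 + 942 = 2540
2540 > 1884 → abundant

s(1884) = 2540 (abundant)


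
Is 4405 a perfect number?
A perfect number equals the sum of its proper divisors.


Proper divisors of 4405: 1, 5, 881
Sum = 1 + 5 + 881 = 887

No, 4405 is not perfect (887 ≠ 4405)


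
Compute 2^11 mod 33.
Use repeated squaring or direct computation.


2^1 mod 33 = 2
2^2 mod 33 = 4
2^3 mod 33 = 8
2^4 mod 33 = 16
2^5 mod 33 = 32
2^6 mod 33 = 31
2^7 mod 33 = 29
2^8 mod 33 = 25
2^9 mod 33 = 17
2^10 mod 33 = 1
2^11 mod 33 = 2


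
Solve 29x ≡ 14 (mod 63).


GCD(29, 63) = 1, unique solution
a^(-1) mod 63 = 50
x = 50 * 14 mod 63 = 7

x ≡ 7 (mod 63)


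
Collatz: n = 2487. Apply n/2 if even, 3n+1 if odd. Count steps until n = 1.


2487 → 7462 → 3731 → 11194 → 5597 → 16792 → 8396 → 4198 → 2099 → 6298 → 3149 → 9448 → 4724 → 2362 → 1181 → 3544 → 1772 → 886 → 443 → 1330 → 665 → 1996 → 998 → 499 → 1498 → 749 → 2248 → 1124 → 562 → 281 → 844 → 422 → 211 → 634 → 317 → 952 → 476 → 238 → 119 → 358 → 179 → 538 → 269 → 808 → 404 → 202 → 101 → 304 → 152 → 76 → 38 → 19 → 58 → 29 → 88 → 44 → 22 → 11 → 34 → 17 → 52 → 26 → 13 → 40 → 20 → 10 → 5 → 16 → 8 → 4 → 2 → 1
Total steps = 71

71 steps


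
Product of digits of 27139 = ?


2 × 7 × 1 × 3 × 9 = 378


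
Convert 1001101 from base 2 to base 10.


1001101 (base 2) = 77 (decimal)
77 (decimal) = 77 (base 10)


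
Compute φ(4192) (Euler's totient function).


4192 = 2^5 × 131
Prime factors: 2, 131
φ(4192) = 4192 × (1-1/2) × (1-1/131)
= 4192 × 1/2 × 130/131 = 2080

φ(4192) = 2080


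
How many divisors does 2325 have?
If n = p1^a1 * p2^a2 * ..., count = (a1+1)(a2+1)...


2325 = 3^1 × 5^2 × 31^1
d(2325) = (1+1) × (2+1) × (1+1) = 12

12 divisors


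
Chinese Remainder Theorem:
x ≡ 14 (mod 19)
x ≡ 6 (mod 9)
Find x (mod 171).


M = 19*9 = 171
M1 = M/19 = 9, M2 = M/9 = 19
M1^(-1) mod 19 = 17, M2^(-1) mod 9 = 1
x = 14*9*17 + 6*19*1 = 2256
2256 mod 171 = 33
Check: 33 mod 19 = 14 ✓, 33 mod 9 = 6 ✓

x ≡ 33 (mod 171)


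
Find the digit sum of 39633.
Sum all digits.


3 + 9 + 6 + 3 + 3 = 24


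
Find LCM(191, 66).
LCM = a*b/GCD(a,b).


GCD(191, 66) = 1
LCM = 191*66/1 = 12606/1 = 12606

LCM = 12606


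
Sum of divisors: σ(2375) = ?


Divisors of 2375: 1, 5, 19, 25, 95, 125, 475, 2375
Sum = 1 + 5 + 19 + 25 + 95 + 125 + 475 + 2375 = 3120

σ(2375) = 3120


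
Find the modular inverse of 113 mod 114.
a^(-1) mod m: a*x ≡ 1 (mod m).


Use the extended Euclidean algorithm on (114, 113); each row r = 114*s + 113*t:
r=114, s=1, t=0
r=113, s=0, t=1
q=1: r=1, s=1, t=-1   [114*(1) + 113*(-1) = 1]
q=113: r=0, s=-113, t=114   [114*(-113) + 113*(114) = 0]
GCD = 1 with t = -1, so 113*(-1) ≡ 1 (mod 114)
Inverse = -1 mod 114 = 113
Check: 113 * 113 = 12769 ≡ 1 (mod 114)

113^(-1) ≡ 113 (mod 114)


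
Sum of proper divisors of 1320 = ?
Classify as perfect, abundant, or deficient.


Proper divisors: 1, 2, 3, 4, 5, 6, 8, 10, 11, 12, 15, 20, 22, 24, 30, 33, 40, 44, 55, 60, 66, 88, 110, 120, 132, 165, 220, 264, 330, 440, 660
Sum = 1 + 2 + 3 + 4 + 5 + 6 + 8 + 10 + 11 + 12 + 15 + 20 + 22 + 24 + 30 + 33 + 40 + 44 + 55 + 60 + 66 + 88 + 110 + 120 + 132 + 165 + 220 + 264 + 330 + 440 + 660 = 3000
3000 > 1320 → abundant

s(1320) = 3000 (abundant)


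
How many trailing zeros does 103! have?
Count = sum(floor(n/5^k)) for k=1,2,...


floor(103/5) = 20
floor(103/25) = 4
Total = 24

24 trailing zeros


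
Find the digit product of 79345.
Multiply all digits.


7 × 9 × 3 × 4 × 5 = 3780


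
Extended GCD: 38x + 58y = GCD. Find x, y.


Tabular extended Euclidean (each row: r = 38*s + 58*t):
r=38, s=1, t=0
r=58, s=0, t=1
q=0: r=38, s=1, t=0   [38*(1) + 58*(0) = 38]
q=1: r=20, s=-1, t=1   [38*(-1) + 58*(1) = 20]
q=1: r=18, s=2, t=-1   [38*(2) + 58*(-1) = 18]
q=1: r=2, s=-3, t=2   [38*(-3) + 58*(2) = 2]
q=9: r=0, s=29, t=-19   [38*(29) + 58*(-19) = 0]
GCD = 2; from the row with r=2: x=-3, y=2
Check: 38*(-3) + 58*(2) = -114 + 116 = 2

GCD = 2, x = -3, y = 2


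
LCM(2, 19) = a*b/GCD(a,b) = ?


GCD(2, 19) = 1
LCM = 2*19/1 = 38/1 = 38

LCM = 38


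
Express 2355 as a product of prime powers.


2355 / 3 = 785
785 / 5 = 157
157 / 157 = 1
2355 = 3 × 5 × 157


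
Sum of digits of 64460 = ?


6 + 4 + 4 + 6 + 0 = 20


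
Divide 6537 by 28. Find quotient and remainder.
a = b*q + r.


6537 = 28 * 233 + 13
Check: 6524 + 13 = 6537

q = 233, r = 13


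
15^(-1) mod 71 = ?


Use the extended Euclidean algorithm on (71, 15); each row r = 71*s + 15*t:
r=71, s=1, t=0
r=15, s=0, t=1
q=4: r=11, s=1, t=-4   [71*(1) + 15*(-4) = 11]
q=1: r=4, s=-1, t=5   [71*(-1) + 15*(5) = 4]
q=2: r=3, s=3, t=-14   [71*(3) + 15*(-14) = 3]
q=1: r=1, s=-4, t=19   [71*(-4) + 15*(19) = 1]
q=3: r=0, s=15, t=-71   [71*(15) + 15*(-71) = 0]
GCD = 1 with t = 19, so 15*(19) ≡ 1 (mod 71)
Inverse = 19 mod 71 = 19
Check: 15 * 19 = 285 ≡ 1 (mod 71)

15^(-1) ≡ 19 (mod 71)


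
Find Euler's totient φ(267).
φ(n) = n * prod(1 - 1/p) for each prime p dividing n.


267 = 3 × 89
Prime factors: 3, 89
φ(267) = 267 × (1-1/3) × (1-1/89)
= 267 × 2/3 × 88/89 = 176

φ(267) = 176


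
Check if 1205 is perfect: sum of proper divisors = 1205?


Proper divisors of 1205: 1, 5, 241
Sum = 1 + 5 + 241 = 247

No, 1205 is not perfect (247 ≠ 1205)


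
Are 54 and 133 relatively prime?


Euclidean algorithm:
133 = 2 * 54 + 25
54 = 2 * 25 + 4
25 = 6 * 4 + 1
4 = 4 * 1 + 0
GCD(54, 133) = 1

Yes, coprime (GCD = 1)


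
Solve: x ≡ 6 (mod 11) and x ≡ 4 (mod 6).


M = 11*6 = 66
M1 = M/11 = 6, M2 = M/6 = 11
M1^(-1) mod 11 = 2, M2^(-1) mod 6 = 5
x = 6*6*2 + 4*11*5 = 292
292 mod 66 = 28
Check: 28 mod 11 = 6 ✓, 28 mod 6 = 4 ✓

x ≡ 28 (mod 66)


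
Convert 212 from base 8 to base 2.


212 (base 8) = 138 (decimal)
138 (decimal) = 10001010 (base 2)


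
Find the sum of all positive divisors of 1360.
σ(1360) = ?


Divisors of 1360: 1, 2, 4, 5, 8, 10, 16, 17, 20, 34, 40, 68, 80, 85, 136, 170, 272, 340, 680, 1360
Sum = 1 + 2 + 4 + 5 + 8 + 10 + 16 + 17 + 20 + 34 + 40 + 68 + 80 + 85 + 136 + 170 + 272 + 340 + 680 + 1360 = 3348

σ(1360) = 3348


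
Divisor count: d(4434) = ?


4434 = 2^1 × 3^1 × 739^1
d(4434) = (1+1) × (1+1) × (1+1) = 8

8 divisors


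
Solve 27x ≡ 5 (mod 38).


GCD(27, 38) = 1, unique solution
a^(-1) mod 38 = 31
x = 31 * 5 mod 38 = 3

x ≡ 3 (mod 38)


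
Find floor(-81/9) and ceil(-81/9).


-81/9 = -9.0000
floor = -9
ceil = -9

floor = -9, ceil = -9


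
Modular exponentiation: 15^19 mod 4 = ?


15^1 mod 4 = 3
15^2 mod 4 = 1
15^3 mod 4 = 3
15^4 mod 4 = 1
15^5 mod 4 = 3
15^6 mod 4 = 1
15^7 mod 4 = 3
15^8 mod 4 = 1
15^9 mod 4 = 3
15^10 mod 4 = 1
15^11 mod 4 = 3
15^12 mod 4 = 1
15^13 mod 4 = 3
15^14 mod 4 = 1
15^15 mod 4 = 3
15^16 mod 4 = 1
15^17 mod 4 = 3
15^18 mod 4 = 1
15^19 mod 4 = 3


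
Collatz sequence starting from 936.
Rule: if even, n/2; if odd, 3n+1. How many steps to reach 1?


936 → 468 → 234 → 117 → 352 → 176 → 88 → 44 → 22 → 11 → 34 → 17 → 52 → 26 → 13 → 40 → 20 → 10 → 5 → 16 → 8 → 4 → 2 → 1
Total steps = 23

23 steps


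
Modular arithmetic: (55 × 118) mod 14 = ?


55 × 118 = 6490
6490 mod 14 = 8


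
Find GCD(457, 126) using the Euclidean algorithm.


457 = 3 * 126 + 79
126 = 1 * 79 + 47
79 = 1 * 47 + 32
47 = 1 * 32 + 15
32 = 2 * 15 + 2
15 = 7 * 2 + 1
2 = 2 * 1 + 0
GCD = 1


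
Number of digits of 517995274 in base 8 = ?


517995274 in base 8 = 3667775412
Number of digits = 10

10 digits (base 8)


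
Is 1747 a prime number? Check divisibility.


Check divisors up to sqrt(1747) = 41.7971
No divisors found.
1747 is prime.

Yes, 1747 is prime


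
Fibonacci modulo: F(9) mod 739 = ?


F(k) mod 739 for k=1..9:
1, 1, 2, 3, 5, 8, 13, 21, 34
F(9) mod 739 = 34


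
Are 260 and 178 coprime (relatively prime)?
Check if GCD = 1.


Euclidean algorithm:
260 = 1 * 178 + 82
178 = 2 * 82 + 14
82 = 5 * 14 + 12
14 = 1 * 12 + 2
12 = 6 * 2 + 0
GCD(260, 178) = 2

No, not coprime (GCD = 2)


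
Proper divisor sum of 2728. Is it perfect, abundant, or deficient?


Proper divisors: 1, 2, 4, 8, 11, 22, 31, 44, 62, 88, 124, 248, 341, 682, 1364
Sum = 1 + 2 + 4 + 8 + 11 + 22 + 31 + 44 + 62 + 88 + 124 + 248 + 341 + 682 + 1364 = 3032
3032 > 2728 → abundant

s(2728) = 3032 (abundant)


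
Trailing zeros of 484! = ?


floor(484/5) = 96
floor(484/25) = 19
floor(484/125) = 3
Total = 118

118 trailing zeros


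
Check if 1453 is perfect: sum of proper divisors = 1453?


Proper divisors of 1453: 1
Sum = 1 = 1

No, 1453 is not perfect (1 ≠ 1453)


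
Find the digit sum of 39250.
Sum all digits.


3 + 9 + 2 + 5 + 0 = 19


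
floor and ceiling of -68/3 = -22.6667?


-68/3 = -22.6667
floor = -23
ceil = -22

floor = -23, ceil = -22


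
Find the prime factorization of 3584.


3584 / 2 = 1792
1792 / 2 = 896
896 / 2 = 448
448 / 2 = 224
224 / 2 = 112
112 / 2 = 56
56 / 2 = 28
28 / 2 = 14
14 / 2 = 7
7 / 7 = 1
3584 = 2^9 × 7


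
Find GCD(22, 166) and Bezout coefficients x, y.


Tabular extended Euclidean (each row: r = 22*s + 166*t):
r=22, s=1, t=0
r=166, s=0, t=1
q=0: r=22, s=1, t=0   [22*(1) + 166*(0) = 22]
q=7: r=12, s=-7, t=1   [22*(-7) + 166*(1) = 12]
q=1: r=10, s=8, t=-1   [22*(8) + 166*(-1) = 10]
q=1: r=2, s=-15, t=2   [22*(-15) + 166*(2) = 2]
q=5: r=0, s=83, t=-11   [22*(83) + 166*(-11) = 0]
GCD = 2; from the row with r=2: x=-15, y=2
Check: 22*(-15) + 166*(2) = -330 + 332 = 2

GCD = 2, x = -15, y = 2


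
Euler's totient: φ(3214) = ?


3214 = 2 × 1607
Prime factors: 2, 1607
φ(3214) = 3214 × (1-1/2) × (1-1/1607)
= 3214 × 1/2 × 1606/1607 = 1606

φ(3214) = 1606


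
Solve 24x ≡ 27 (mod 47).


GCD(24, 47) = 1, unique solution
a^(-1) mod 47 = 2
x = 2 * 27 mod 47 = 7

x ≡ 7 (mod 47)


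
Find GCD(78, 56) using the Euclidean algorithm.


78 = 1 * 56 + 22
56 = 2 * 22 + 12
22 = 1 * 12 + 10
12 = 1 * 10 + 2
10 = 5 * 2 + 0
GCD = 2


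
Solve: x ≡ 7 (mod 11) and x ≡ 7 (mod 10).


M = 11*10 = 110
M1 = M/11 = 10, M2 = M/10 = 11
M1^(-1) mod 11 = 10, M2^(-1) mod 10 = 1
x = 7*10*10 + 7*11*1 = 777
777 mod 110 = 7
Check: 7 mod 11 = 7 ✓, 7 mod 10 = 7 ✓

x ≡ 7 (mod 110)
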